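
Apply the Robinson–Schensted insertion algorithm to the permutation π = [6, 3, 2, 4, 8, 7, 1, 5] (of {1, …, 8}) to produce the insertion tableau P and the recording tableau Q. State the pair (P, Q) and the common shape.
P = [1, 4, 5] / [2, 7] / [3, 8] / [6];  Q = [1, 4, 5] / [2, 6] / [3, 8] / [7];  common shape = (3, 2, 2, 1)

Row-insert the values π_1, π_2, … into P one at a time, bumping the leftmost entry strictly greater than the inserted value down to the next row. The recording tableau Q records, in position (i, j), the step at which that cell was added to P.
  Insert 6 (step 1): P = [6];  Q = [1]
  Insert 3 (step 2): P = [3] / [6];  Q = [1] / [2]
  Insert 2 (step 3): P = [2] / [3] / [6];  Q = [1] / [2] / [3]
  Insert 4 (step 4): P = [2, 4] / [3] / [6];  Q = [1, 4] / [2] / [3]
  Insert 8 (step 5): P = [2, 4, 8] / [3] / [6];  Q = [1, 4, 5] / [2] / [3]
  Insert 7 (step 6): P = [2, 4, 7] / [3, 8] / [6];  Q = [1, 4, 5] / [2, 6] / [3]
  Insert 1 (step 7): P = [1, 4, 7] / [2, 8] / [3] / [6];  Q = [1, 4, 5] / [2, 6] / [3] / [7]
  Insert 5 (step 8): P = [1, 4, 5] / [2, 7] / [3, 8] / [6];  Q = [1, 4, 5] / [2, 6] / [3, 8] / [7]
Final shape: (3, 2, 2, 1).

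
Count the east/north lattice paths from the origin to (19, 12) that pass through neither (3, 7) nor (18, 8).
Number of paths = 130876870

Inclusion–exclusion. Total paths: C(31, 19) = 141120525. Through P₁: C(10, 3)·C(21, 16) = 2441880. Through P₂: C(26, 18)·C(5, 1) = 7811375. Since P₁ is strictly southwest of P₂, a monotone path through both must visit P₁ then P₂; paths through both = C(10, 3)·C(16, 15)·C(5, 1) = 9600. Avoid both = 141120525 − 2441880 − 7811375 + 9600 = 130876870.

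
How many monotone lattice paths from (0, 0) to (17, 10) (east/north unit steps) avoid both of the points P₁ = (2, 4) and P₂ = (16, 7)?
Number of paths = 6682497

Inclusion–exclusion. Total paths: C(27, 17) = 8436285. Through P₁: C(6, 2)·C(21, 15) = 813960. Through P₂: C(23, 16)·C(4, 1) = 980628. Since P₁ is strictly southwest of P₂, a monotone path through both must visit P₁ then P₂; paths through both = C(6, 2)·C(17, 14)·C(4, 1) = 40800. Avoid both = 8436285 − 813960 − 980628 + 40800 = 6682497.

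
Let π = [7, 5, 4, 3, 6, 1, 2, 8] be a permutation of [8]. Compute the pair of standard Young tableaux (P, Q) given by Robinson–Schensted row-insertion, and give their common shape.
P = [1, 2, 8] / [3, 6] / [4] / [5] / [7];  Q = [1, 5, 8] / [2, 7] / [3] / [4] / [6];  common shape = (3, 2, 1, 1, 1)

Row-insert the values π_1, π_2, … into P one at a time, bumping the leftmost entry strictly greater than the inserted value down to the next row. The recording tableau Q records, in position (i, j), the step at which that cell was added to P.
  Insert 7 (step 1): P = [7];  Q = [1]
  Insert 5 (step 2): P = [5] / [7];  Q = [1] / [2]
  Insert 4 (step 3): P = [4] / [5] / [7];  Q = [1] / [2] / [3]
  Insert 3 (step 4): P = [3] / [4] / [5] / [7];  Q = [1] / [2] / [3] / [4]
  Insert 6 (step 5): P = [3, 6] / [4] / [5] / [7];  Q = [1, 5] / [2] / [3] / [4]
  Insert 1 (step 6): P = [1, 6] / [3] / [4] / [5] / [7];  Q = [1, 5] / [2] / [3] / [4] / [6]
  Insert 2 (step 7): P = [1, 2] / [3, 6] / [4] / [5] / [7];  Q = [1, 5] / [2, 7] / [3] / [4] / [6]
  Insert 8 (step 8): P = [1, 2, 8] / [3, 6] / [4] / [5] / [7];  Q = [1, 5, 8] / [2, 7] / [3] / [4] / [6]
Final shape: (3, 2, 1, 1, 1).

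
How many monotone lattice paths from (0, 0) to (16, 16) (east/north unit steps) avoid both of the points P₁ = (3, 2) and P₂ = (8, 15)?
Number of paths = 396855684

Inclusion–exclusion. Total paths: C(32, 16) = 601080390. Through P₁: C(5, 3)·C(27, 13) = 200583000. Through P₂: C(23, 8)·C(9, 8) = 4412826. Since P₁ is strictly southwest of P₂, a monotone path through both must visit P₁ then P₂; paths through both = C(5, 3)·C(18, 5)·C(9, 8) = 771120. Avoid both = 601080390 − 200583000 − 4412826 + 771120 = 396855684.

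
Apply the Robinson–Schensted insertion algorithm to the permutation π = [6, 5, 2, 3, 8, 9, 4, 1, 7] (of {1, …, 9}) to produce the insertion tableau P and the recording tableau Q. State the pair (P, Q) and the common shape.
P = [1, 3, 4, 7] / [2, 8, 9] / [5] / [6];  Q = [1, 4, 5, 6] / [2, 7, 9] / [3] / [8];  common shape = (4, 3, 1, 1)

Row-insert the values π_1, π_2, … into P one at a time, bumping the leftmost entry strictly greater than the inserted value down to the next row. The recording tableau Q records, in position (i, j), the step at which that cell was added to P.
  Insert 6 (step 1): P = [6];  Q = [1]
  Insert 5 (step 2): P = [5] / [6];  Q = [1] / [2]
  Insert 2 (step 3): P = [2] / [5] / [6];  Q = [1] / [2] / [3]
  Insert 3 (step 4): P = [2, 3] / [5] / [6];  Q = [1, 4] / [2] / [3]
  Insert 8 (step 5): P = [2, 3, 8] / [5] / [6];  Q = [1, 4, 5] / [2] / [3]
  Insert 9 (step 6): P = [2, 3, 8, 9] / [5] / [6];  Q = [1, 4, 5, 6] / [2] / [3]
  Insert 4 (step 7): P = [2, 3, 4, 9] / [5, 8] / [6];  Q = [1, 4, 5, 6] / [2, 7] / [3]
  Insert 1 (step 8): P = [1, 3, 4, 9] / [2, 8] / [5] / [6];  Q = [1, 4, 5, 6] / [2, 7] / [3] / [8]
  Insert 7 (step 9): P = [1, 3, 4, 7] / [2, 8, 9] / [5] / [6];  Q = [1, 4, 5, 6] / [2, 7, 9] / [3] / [8]
Final shape: (4, 3, 1, 1).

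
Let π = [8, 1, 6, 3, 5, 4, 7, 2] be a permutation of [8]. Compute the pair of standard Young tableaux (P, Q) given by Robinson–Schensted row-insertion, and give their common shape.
P = [1, 2, 4, 7] / [3] / [5] / [6] / [8];  Q = [1, 3, 5, 7] / [2] / [4] / [6] / [8];  common shape = (4, 1, 1, 1, 1)

Row-insert the values π_1, π_2, … into P one at a time, bumping the leftmost entry strictly greater than the inserted value down to the next row. The recording tableau Q records, in position (i, j), the step at which that cell was added to P.
  Insert 8 (step 1): P = [8];  Q = [1]
  Insert 1 (step 2): P = [1] / [8];  Q = [1] / [2]
  Insert 6 (step 3): P = [1, 6] / [8];  Q = [1, 3] / [2]
  Insert 3 (step 4): P = [1, 3] / [6] / [8];  Q = [1, 3] / [2] / [4]
  Insert 5 (step 5): P = [1, 3, 5] / [6] / [8];  Q = [1, 3, 5] / [2] / [4]
  Insert 4 (step 6): P = [1, 3, 4] / [5] / [6] / [8];  Q = [1, 3, 5] / [2] / [4] / [6]
  Insert 7 (step 7): P = [1, 3, 4, 7] / [5] / [6] / [8];  Q = [1, 3, 5, 7] / [2] / [4] / [6]
  Insert 2 (step 8): P = [1, 2, 4, 7] / [3] / [5] / [6] / [8];  Q = [1, 3, 5, 7] / [2] / [4] / [6] / [8]
Final shape: (4, 1, 1, 1, 1).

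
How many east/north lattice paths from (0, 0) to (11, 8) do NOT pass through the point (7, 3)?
Number of paths = 60462

Total paths from (0, 0) to (11, 8): C(19, 11) = 75582. Paths through (7, 3): (paths (0, 0) → (7, 3)) × (paths (7, 3) → (11, 8)) = C(10, 7) · C(9, 4) = 120 · 126 = 15120. Avoidance count = 75582 − 15120 = 60462.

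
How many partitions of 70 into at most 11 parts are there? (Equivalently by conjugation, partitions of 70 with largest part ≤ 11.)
p(70, parts ≤ 11) = 771464

Use the recurrence p(n, m) = p(n, m−1) + p(n−m, m): either the largest part is < m (count p(n, m−1)) or the largest part is exactly m (remove one copy of m, count p(n−m, m)). With p(0, ·) = 1 this gives p(70, parts ≤ 11) = 771464. (By conjugating Young diagrams, this also counts partitions of 70 into at most 11 parts.)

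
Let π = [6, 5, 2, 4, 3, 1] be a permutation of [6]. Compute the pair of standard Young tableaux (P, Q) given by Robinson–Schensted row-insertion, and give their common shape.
P = [1, 3] / [2] / [4] / [5] / [6];  Q = [1, 4] / [2] / [3] / [5] / [6];  common shape = (2, 1, 1, 1, 1)

Row-insert the values π_1, π_2, … into P one at a time, bumping the leftmost entry strictly greater than the inserted value down to the next row. The recording tableau Q records, in position (i, j), the step at which that cell was added to P.
  Insert 6 (step 1): P = [6];  Q = [1]
  Insert 5 (step 2): P = [5] / [6];  Q = [1] / [2]
  Insert 2 (step 3): P = [2] / [5] / [6];  Q = [1] / [2] / [3]
  Insert 4 (step 4): P = [2, 4] / [5] / [6];  Q = [1, 4] / [2] / [3]
  Insert 3 (step 5): P = [2, 3] / [4] / [5] / [6];  Q = [1, 4] / [2] / [3] / [5]
  Insert 1 (step 6): P = [1, 3] / [2] / [4] / [5] / [6];  Q = [1, 4] / [2] / [3] / [5] / [6]
Final shape: (2, 1, 1, 1, 1).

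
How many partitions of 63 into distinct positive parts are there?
q(63) = 14848

A partition into distinct parts is a strictly decreasing sequence summing to n. The recurrence d(n, m) = d(n, m−1) + d(n−m, m−1) (use part m at most once) with q(n) = d(n, n) gives q(63) = 14848. (Euler's theorem: # distinct-part partitions = # odd-part partitions.)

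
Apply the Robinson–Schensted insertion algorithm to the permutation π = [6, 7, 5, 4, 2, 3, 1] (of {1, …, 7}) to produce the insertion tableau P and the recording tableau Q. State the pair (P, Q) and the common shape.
P = [1, 3] / [2, 7] / [4] / [5] / [6];  Q = [1, 2] / [3, 6] / [4] / [5] / [7];  common shape = (2, 2, 1, 1, 1)

Row-insert the values π_1, π_2, … into P one at a time, bumping the leftmost entry strictly greater than the inserted value down to the next row. The recording tableau Q records, in position (i, j), the step at which that cell was added to P.
  Insert 6 (step 1): P = [6];  Q = [1]
  Insert 7 (step 2): P = [6, 7];  Q = [1, 2]
  Insert 5 (step 3): P = [5, 7] / [6];  Q = [1, 2] / [3]
  Insert 4 (step 4): P = [4, 7] / [5] / [6];  Q = [1, 2] / [3] / [4]
  Insert 2 (step 5): P = [2, 7] / [4] / [5] / [6];  Q = [1, 2] / [3] / [4] / [5]
  Insert 3 (step 6): P = [2, 3] / [4, 7] / [5] / [6];  Q = [1, 2] / [3, 6] / [4] / [5]
  Insert 1 (step 7): P = [1, 3] / [2, 7] / [4] / [5] / [6];  Q = [1, 2] / [3, 6] / [4] / [5] / [7]
Final shape: (2, 2, 1, 1, 1).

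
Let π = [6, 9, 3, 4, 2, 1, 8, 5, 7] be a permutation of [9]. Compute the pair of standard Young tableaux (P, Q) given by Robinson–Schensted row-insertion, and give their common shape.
P = [1, 4, 5, 7] / [2, 8] / [3, 9] / [6];  Q = [1, 2, 7, 9] / [3, 4] / [5, 8] / [6];  common shape = (4, 2, 2, 1)

Row-insert the values π_1, π_2, … into P one at a time, bumping the leftmost entry strictly greater than the inserted value down to the next row. The recording tableau Q records, in position (i, j), the step at which that cell was added to P.
  Insert 6 (step 1): P = [6];  Q = [1]
  Insert 9 (step 2): P = [6, 9];  Q = [1, 2]
  Insert 3 (step 3): P = [3, 9] / [6];  Q = [1, 2] / [3]
  Insert 4 (step 4): P = [3, 4] / [6, 9];  Q = [1, 2] / [3, 4]
  Insert 2 (step 5): P = [2, 4] / [3, 9] / [6];  Q = [1, 2] / [3, 4] / [5]
  Insert 1 (step 6): P = [1, 4] / [2, 9] / [3] / [6];  Q = [1, 2] / [3, 4] / [5] / [6]
  Insert 8 (step 7): P = [1, 4, 8] / [2, 9] / [3] / [6];  Q = [1, 2, 7] / [3, 4] / [5] / [6]
  Insert 5 (step 8): P = [1, 4, 5] / [2, 8] / [3, 9] / [6];  Q = [1, 2, 7] / [3, 4] / [5, 8] / [6]
  Insert 7 (step 9): P = [1, 4, 5, 7] / [2, 8] / [3, 9] / [6];  Q = [1, 2, 7, 9] / [3, 4] / [5, 8] / [6]
Final shape: (4, 2, 2, 1).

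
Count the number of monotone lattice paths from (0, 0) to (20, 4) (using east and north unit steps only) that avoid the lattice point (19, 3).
Number of paths = 7546

Total paths from (0, 0) to (20, 4): C(24, 20) = 10626. Paths through (19, 3): (paths (0, 0) → (19, 3)) × (paths (19, 3) → (20, 4)) = C(22, 19) · C(2, 1) = 1540 · 2 = 3080. Avoidance count = 10626 − 3080 = 7546.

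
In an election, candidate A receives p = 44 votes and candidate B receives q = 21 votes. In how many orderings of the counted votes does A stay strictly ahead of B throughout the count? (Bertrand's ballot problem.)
Strict-lead orderings = 21488271095284560

Total orderings of the 65 votes with 44 for A: C(65, 44) = 60727722660586800. By the Bertrand ballot formula (Cycle Lemma / reflection principle), the number of orderings in which A is strictly ahead of B throughout is (p − q)/(p + q) · C(p + q, p) = (44 − 21)/(44 + 21) · 60727722660586800 = 21488271095284560.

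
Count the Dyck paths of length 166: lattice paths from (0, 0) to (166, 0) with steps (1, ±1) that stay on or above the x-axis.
C_83 = 68854441132780194707888052034668647142985206100

These Dyck paths are counted by the Catalan number C_n = (1/(n + 1)) · C(2n, n). For n = 83: C_83 = (1/84) · C(166, 83) = 5783773055153536355462596370912166360010757312400/84 = 68854441132780194707888052034668647142985206100.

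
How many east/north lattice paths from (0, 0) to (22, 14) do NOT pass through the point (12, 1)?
Number of paths = 3781424342

Total paths from (0, 0) to (22, 14): C(36, 22) = 3796297200. Paths through (12, 1): (paths (0, 0) → (12, 1)) × (paths (12, 1) → (22, 14)) = C(13, 12) · C(23, 10) = 13 · 1144066 = 14872858. Avoidance count = 3796297200 − 14872858 = 3781424342.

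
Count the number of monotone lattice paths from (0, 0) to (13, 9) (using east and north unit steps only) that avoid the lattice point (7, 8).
Number of paths = 452375

Total paths from (0, 0) to (13, 9): C(22, 13) = 497420. Paths through (7, 8): (paths (0, 0) → (7, 8)) × (paths (7, 8) → (13, 9)) = C(15, 7) · C(7, 6) = 6435 · 7 = 45045. Avoidance count = 497420 − 45045 = 452375.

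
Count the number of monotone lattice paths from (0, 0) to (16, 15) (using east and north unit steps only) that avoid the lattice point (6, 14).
Number of paths = 300113835

Total paths from (0, 0) to (16, 15): C(31, 16) = 300540195. Paths through (6, 14): (paths (0, 0) → (6, 14)) × (paths (6, 14) → (16, 15)) = C(20, 6) · C(11, 10) = 38760 · 11 = 426360. Avoidance count = 300540195 − 426360 = 300113835.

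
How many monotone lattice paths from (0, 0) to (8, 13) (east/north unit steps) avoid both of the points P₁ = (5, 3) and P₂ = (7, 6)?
Number of paths = 178226

Inclusion–exclusion. Total paths: C(21, 8) = 203490. Through P₁: C(8, 5)·C(13, 3) = 16016. Through P₂: C(13, 7)·C(8, 1) = 13728. Since P₁ is strictly southwest of P₂, a monotone path through both must visit P₁ then P₂; paths through both = C(8, 5)·C(5, 2)·C(8, 1) = 4480. Avoid both = 203490 − 16016 − 13728 + 4480 = 178226.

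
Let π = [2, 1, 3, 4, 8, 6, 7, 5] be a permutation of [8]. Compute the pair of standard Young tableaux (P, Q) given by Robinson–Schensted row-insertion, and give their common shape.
P = [1, 3, 4, 5, 7] / [2, 6] / [8];  Q = [1, 3, 4, 5, 7] / [2, 6] / [8];  common shape = (5, 2, 1)

Row-insert the values π_1, π_2, … into P one at a time, bumping the leftmost entry strictly greater than the inserted value down to the next row. The recording tableau Q records, in position (i, j), the step at which that cell was added to P.
  Insert 2 (step 1): P = [2];  Q = [1]
  Insert 1 (step 2): P = [1] / [2];  Q = [1] / [2]
  Insert 3 (step 3): P = [1, 3] / [2];  Q = [1, 3] / [2]
  Insert 4 (step 4): P = [1, 3, 4] / [2];  Q = [1, 3, 4] / [2]
  Insert 8 (step 5): P = [1, 3, 4, 8] / [2];  Q = [1, 3, 4, 5] / [2]
  Insert 6 (step 6): P = [1, 3, 4, 6] / [2, 8];  Q = [1, 3, 4, 5] / [2, 6]
  Insert 7 (step 7): P = [1, 3, 4, 6, 7] / [2, 8];  Q = [1, 3, 4, 5, 7] / [2, 6]
  Insert 5 (step 8): P = [1, 3, 4, 5, 7] / [2, 6] / [8];  Q = [1, 3, 4, 5, 7] / [2, 6] / [8]
Final shape: (5, 2, 1).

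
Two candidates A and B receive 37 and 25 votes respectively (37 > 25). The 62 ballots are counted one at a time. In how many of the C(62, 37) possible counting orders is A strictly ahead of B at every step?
Strict-lead orderings = 28530105553459692

Total orderings of the 62 votes with 37 for A: C(62, 37) = 147405545359541742. By the Bertrand ballot formula (Cycle Lemma / reflection principle), the number of orderings in which A is strictly ahead of B throughout is (p − q)/(p + q) · C(p + q, p) = (37 − 25)/(37 + 25) · 147405545359541742 = 28530105553459692.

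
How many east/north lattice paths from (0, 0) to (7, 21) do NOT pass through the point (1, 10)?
Number of paths = 1047904

Total paths from (0, 0) to (7, 21): C(28, 7) = 1184040. Paths through (1, 10): (paths (0, 0) → (1, 10)) × (paths (1, 10) → (7, 21)) = C(11, 1) · C(17, 6) = 11 · 12376 = 136136. Avoidance count = 1184040 − 136136 = 1047904.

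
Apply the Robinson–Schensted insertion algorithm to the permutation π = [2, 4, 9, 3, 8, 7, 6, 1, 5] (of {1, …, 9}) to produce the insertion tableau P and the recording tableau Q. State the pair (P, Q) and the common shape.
P = [1, 3, 5] / [2, 6] / [4, 7] / [8] / [9];  Q = [1, 2, 3] / [4, 5] / [6, 9] / [7] / [8];  common shape = (3, 2, 2, 1, 1)

Row-insert the values π_1, π_2, … into P one at a time, bumping the leftmost entry strictly greater than the inserted value down to the next row. The recording tableau Q records, in position (i, j), the step at which that cell was added to P.
  Insert 2 (step 1): P = [2];  Q = [1]
  Insert 4 (step 2): P = [2, 4];  Q = [1, 2]
  Insert 9 (step 3): P = [2, 4, 9];  Q = [1, 2, 3]
  Insert 3 (step 4): P = [2, 3, 9] / [4];  Q = [1, 2, 3] / [4]
  Insert 8 (step 5): P = [2, 3, 8] / [4, 9];  Q = [1, 2, 3] / [4, 5]
  Insert 7 (step 6): P = [2, 3, 7] / [4, 8] / [9];  Q = [1, 2, 3] / [4, 5] / [6]
  Insert 6 (step 7): P = [2, 3, 6] / [4, 7] / [8] / [9];  Q = [1, 2, 3] / [4, 5] / [6] / [7]
  Insert 1 (step 8): P = [1, 3, 6] / [2, 7] / [4] / [8] / [9];  Q = [1, 2, 3] / [4, 5] / [6] / [7] / [8]
  Insert 5 (step 9): P = [1, 3, 5] / [2, 6] / [4, 7] / [8] / [9];  Q = [1, 2, 3] / [4, 5] / [6, 9] / [7] / [8]
Final shape: (3, 2, 2, 1, 1).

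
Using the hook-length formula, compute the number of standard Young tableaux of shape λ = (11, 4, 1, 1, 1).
# SYT of shape (11, 4, 1, 1, 1) = 339456

Hook-length formula: f^λ = n! / Π hook(c), product over all cells c of the Young diagram. For λ = (11, 4, 1, 1, 1), n = 18 boxes. Hook lengths by row (left-to-right, top-to-bottom): [15, 11, 10, 9, 7, 6, 5, 4, 3, 2, 1]; [7, 3, 2, 1]; [3]; [2]; [1]. Product of hooks = 18860688000. So f^λ = 18! / 18860688000 = 6402373705728000 / 18860688000 = 339456.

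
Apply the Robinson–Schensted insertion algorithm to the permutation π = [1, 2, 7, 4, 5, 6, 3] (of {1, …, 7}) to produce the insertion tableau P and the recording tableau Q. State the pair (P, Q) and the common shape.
P = [1, 2, 3, 5, 6] / [4] / [7];  Q = [1, 2, 3, 5, 6] / [4] / [7];  common shape = (5, 1, 1)

Row-insert the values π_1, π_2, … into P one at a time, bumping the leftmost entry strictly greater than the inserted value down to the next row. The recording tableau Q records, in position (i, j), the step at which that cell was added to P.
  Insert 1 (step 1): P = [1];  Q = [1]
  Insert 2 (step 2): P = [1, 2];  Q = [1, 2]
  Insert 7 (step 3): P = [1, 2, 7];  Q = [1, 2, 3]
  Insert 4 (step 4): P = [1, 2, 4] / [7];  Q = [1, 2, 3] / [4]
  Insert 5 (step 5): P = [1, 2, 4, 5] / [7];  Q = [1, 2, 3, 5] / [4]
  Insert 6 (step 6): P = [1, 2, 4, 5, 6] / [7];  Q = [1, 2, 3, 5, 6] / [4]
  Insert 3 (step 7): P = [1, 2, 3, 5, 6] / [4] / [7];  Q = [1, 2, 3, 5, 6] / [4] / [7]
Final shape: (5, 1, 1).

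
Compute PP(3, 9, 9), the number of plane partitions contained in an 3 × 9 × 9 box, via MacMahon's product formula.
PP(3, 9, 9) = 1371597504992

Evaluate the triple product over i = 1..3, j = 1..9, k = 1..9. The factors are (2/1) · (3/2) · (4/3) · (5/4) · (6/5) · (7/6) · (8/7) · (9/8) · … (243 factors total). The numerators and denominators telescope so the product is an integer; carrying out the multiplication exactly gives PP(3, 9, 9) = 1371597504992.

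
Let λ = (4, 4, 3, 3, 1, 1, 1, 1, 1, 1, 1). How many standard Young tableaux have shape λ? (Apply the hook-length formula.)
# SYT of shape (4, 4, 3, 3, 1, 1, 1, 1, 1, 1, 1) = 35163072

Hook-length formula: f^λ = n! / Π hook(c), product over all cells c of the Young diagram. For λ = (4, 4, 3, 3, 1, 1, 1, 1, 1, 1, 1), n = 21 boxes. Hook lengths by row (left-to-right, top-to-bottom): [14, 6, 5, 2]; [13, 5, 4, 1]; [11, 3, 2]; [10, 2, 1]; [7]; [6]; [5]; [4]; [3]; [2]; [1]. Product of hooks = 1452971520000. So f^λ = 21! / 1452971520000 = 51090942171709440000 / 1452971520000 = 35163072.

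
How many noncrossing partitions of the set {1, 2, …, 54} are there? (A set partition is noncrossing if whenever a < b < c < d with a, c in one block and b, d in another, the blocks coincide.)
C_54 = 451959718027953471447609509424

These noncrossing partitions are counted by the Catalan number C_n = (1/(n + 1)) · C(2n, n). For n = 54: C_54 = (1/55) · C(108, 54) = 24857784491537440929618523018320/55 = 451959718027953471447609509424.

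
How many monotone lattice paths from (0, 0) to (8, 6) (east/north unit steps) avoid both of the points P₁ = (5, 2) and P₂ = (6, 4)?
Number of paths = 1386

Inclusion–exclusion. Total paths: C(14, 8) = 3003. Through P₁: C(7, 5)·C(7, 3) = 735. Through P₂: C(10, 6)·C(4, 2) = 1260. Since P₁ is strictly southwest of P₂, a monotone path through both must visit P₁ then P₂; paths through both = C(7, 5)·C(3, 1)·C(4, 2) = 378. Avoid both = 3003 − 735 − 1260 + 378 = 1386.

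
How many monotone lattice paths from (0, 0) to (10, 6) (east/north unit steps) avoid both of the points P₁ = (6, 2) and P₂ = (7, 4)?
Number of paths = 3588

Inclusion–exclusion. Total paths: C(16, 10) = 8008. Through P₁: C(8, 6)·C(8, 4) = 1960. Through P₂: C(11, 7)·C(5, 3) = 3300. Since P₁ is strictly southwest of P₂, a monotone path through both must visit P₁ then P₂; paths through both = C(8, 6)·C(3, 1)·C(5, 3) = 840. Avoid both = 8008 − 1960 − 3300 + 840 = 3588.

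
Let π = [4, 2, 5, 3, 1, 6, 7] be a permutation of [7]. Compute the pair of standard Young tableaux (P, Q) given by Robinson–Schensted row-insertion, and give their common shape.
P = [1, 3, 6, 7] / [2, 5] / [4];  Q = [1, 3, 6, 7] / [2, 4] / [5];  common shape = (4, 2, 1)

Row-insert the values π_1, π_2, … into P one at a time, bumping the leftmost entry strictly greater than the inserted value down to the next row. The recording tableau Q records, in position (i, j), the step at which that cell was added to P.
  Insert 4 (step 1): P = [4];  Q = [1]
  Insert 2 (step 2): P = [2] / [4];  Q = [1] / [2]
  Insert 5 (step 3): P = [2, 5] / [4];  Q = [1, 3] / [2]
  Insert 3 (step 4): P = [2, 3] / [4, 5];  Q = [1, 3] / [2, 4]
  Insert 1 (step 5): P = [1, 3] / [2, 5] / [4];  Q = [1, 3] / [2, 4] / [5]
  Insert 6 (step 6): P = [1, 3, 6] / [2, 5] / [4];  Q = [1, 3, 6] / [2, 4] / [5]
  Insert 7 (step 7): P = [1, 3, 6, 7] / [2, 5] / [4];  Q = [1, 3, 6, 7] / [2, 4] / [5]
Final shape: (4, 2, 1).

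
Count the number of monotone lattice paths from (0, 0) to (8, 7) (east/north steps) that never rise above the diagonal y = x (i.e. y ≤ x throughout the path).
Number of paths = 1430

By the reflection principle (André's argument), the number of monotone paths to (8, 7) with n ≤ m that never go above y = x is C(15, 8) − C(15, 9) = 6435 − 5005 = 1430.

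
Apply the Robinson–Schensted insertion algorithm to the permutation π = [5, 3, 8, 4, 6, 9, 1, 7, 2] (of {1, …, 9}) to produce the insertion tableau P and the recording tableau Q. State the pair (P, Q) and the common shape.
P = [1, 2, 6, 7] / [3, 4, 9] / [5, 8];  Q = [1, 3, 5, 6] / [2, 4, 8] / [7, 9];  common shape = (4, 3, 2)

Row-insert the values π_1, π_2, … into P one at a time, bumping the leftmost entry strictly greater than the inserted value down to the next row. The recording tableau Q records, in position (i, j), the step at which that cell was added to P.
  Insert 5 (step 1): P = [5];  Q = [1]
  Insert 3 (step 2): P = [3] / [5];  Q = [1] / [2]
  Insert 8 (step 3): P = [3, 8] / [5];  Q = [1, 3] / [2]
  Insert 4 (step 4): P = [3, 4] / [5, 8];  Q = [1, 3] / [2, 4]
  Insert 6 (step 5): P = [3, 4, 6] / [5, 8];  Q = [1, 3, 5] / [2, 4]
  Insert 9 (step 6): P = [3, 4, 6, 9] / [5, 8];  Q = [1, 3, 5, 6] / [2, 4]
  Insert 1 (step 7): P = [1, 4, 6, 9] / [3, 8] / [5];  Q = [1, 3, 5, 6] / [2, 4] / [7]
  Insert 7 (step 8): P = [1, 4, 6, 7] / [3, 8, 9] / [5];  Q = [1, 3, 5, 6] / [2, 4, 8] / [7]
  Insert 2 (step 9): P = [1, 2, 6, 7] / [3, 4, 9] / [5, 8];  Q = [1, 3, 5, 6] / [2, 4, 8] / [7, 9]
Final shape: (4, 3, 2).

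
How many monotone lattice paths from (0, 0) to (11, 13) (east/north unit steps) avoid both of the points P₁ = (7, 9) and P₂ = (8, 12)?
Number of paths = 1374504

Inclusion–exclusion. Total paths: C(24, 11) = 2496144. Through P₁: C(16, 7)·C(8, 4) = 800800. Through P₂: C(20, 8)·C(4, 3) = 503880. Since P₁ is strictly southwest of P₂, a monotone path through both must visit P₁ then P₂; paths through both = C(16, 7)·C(4, 1)·C(4, 3) = 183040. Avoid both = 2496144 − 800800 − 503880 + 183040 = 1374504.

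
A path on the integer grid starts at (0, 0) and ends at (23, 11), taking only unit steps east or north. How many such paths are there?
Number of paths = 286097760

A monotone lattice path from (0, 0) to (23, 11) consists of 23 east steps and 11 north steps in some order, so it is determined by which 23 of the 34 steps are east. The count is C(34, 23) = 286097760.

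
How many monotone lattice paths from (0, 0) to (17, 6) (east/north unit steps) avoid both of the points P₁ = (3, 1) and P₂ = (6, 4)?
Number of paths = 44295

Inclusion–exclusion. Total paths: C(23, 17) = 100947. Through P₁: C(4, 3)·C(19, 14) = 46512. Through P₂: C(10, 6)·C(13, 11) = 16380. Since P₁ is strictly southwest of P₂, a monotone path through both must visit P₁ then P₂; paths through both = C(4, 3)·C(6, 3)·C(13, 11) = 6240. Avoid both = 100947 − 46512 − 16380 + 6240 = 44295.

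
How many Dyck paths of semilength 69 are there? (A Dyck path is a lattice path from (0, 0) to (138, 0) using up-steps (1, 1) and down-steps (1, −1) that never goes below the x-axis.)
C_69 = 337485502510215975556783793455058624700

These Dyck paths are counted by the Catalan number C_n = (1/(n + 1)) · C(2n, n). For n = 69: C_69 = (1/70) · C(138, 69) = 23623985175715118288974865541854103729000/70 = 337485502510215975556783793455058624700.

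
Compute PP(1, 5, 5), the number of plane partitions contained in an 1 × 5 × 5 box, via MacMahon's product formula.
PP(1, 5, 5) = 252

Evaluate the triple product over i = 1..1, j = 1..5, k = 1..5. The factors are (2/1) · (3/2) · (4/3) · (5/4) · (6/5) · (3/2) · (4/3) · (5/4) · … (25 factors total). The numerators and denominators telescope so the product is an integer; carrying out the multiplication exactly gives PP(1, 5, 5) = 252.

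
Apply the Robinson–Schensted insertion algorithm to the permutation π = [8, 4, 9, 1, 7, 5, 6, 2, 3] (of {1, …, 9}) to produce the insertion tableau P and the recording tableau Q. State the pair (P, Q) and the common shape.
P = [1, 2, 3] / [4, 5, 6] / [7, 9] / [8];  Q = [1, 3, 7] / [2, 5, 9] / [4, 6] / [8];  common shape = (3, 3, 2, 1)

Row-insert the values π_1, π_2, … into P one at a time, bumping the leftmost entry strictly greater than the inserted value down to the next row. The recording tableau Q records, in position (i, j), the step at which that cell was added to P.
  Insert 8 (step 1): P = [8];  Q = [1]
  Insert 4 (step 2): P = [4] / [8];  Q = [1] / [2]
  Insert 9 (step 3): P = [4, 9] / [8];  Q = [1, 3] / [2]
  Insert 1 (step 4): P = [1, 9] / [4] / [8];  Q = [1, 3] / [2] / [4]
  Insert 7 (step 5): P = [1, 7] / [4, 9] / [8];  Q = [1, 3] / [2, 5] / [4]
  Insert 5 (step 6): P = [1, 5] / [4, 7] / [8, 9];  Q = [1, 3] / [2, 5] / [4, 6]
  Insert 6 (step 7): P = [1, 5, 6] / [4, 7] / [8, 9];  Q = [1, 3, 7] / [2, 5] / [4, 6]
  Insert 2 (step 8): P = [1, 2, 6] / [4, 5] / [7, 9] / [8];  Q = [1, 3, 7] / [2, 5] / [4, 6] / [8]
  Insert 3 (step 9): P = [1, 2, 3] / [4, 5, 6] / [7, 9] / [8];  Q = [1, 3, 7] / [2, 5, 9] / [4, 6] / [8]
Final shape: (3, 3, 2, 1).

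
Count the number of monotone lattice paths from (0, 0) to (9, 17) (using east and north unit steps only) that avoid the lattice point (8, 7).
Number of paths = 3053765

Total paths from (0, 0) to (9, 17): C(26, 9) = 3124550. Paths through (8, 7): (paths (0, 0) → (8, 7)) × (paths (8, 7) → (9, 17)) = C(15, 8) · C(11, 1) = 6435 · 11 = 70785. Avoidance count = 3124550 − 70785 = 3053765.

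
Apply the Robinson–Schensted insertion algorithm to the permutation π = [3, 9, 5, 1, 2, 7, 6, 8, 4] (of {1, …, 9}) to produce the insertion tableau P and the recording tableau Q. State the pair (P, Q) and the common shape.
P = [1, 2, 4, 8] / [3, 5, 6] / [7] / [9];  Q = [1, 2, 6, 8] / [3, 5, 7] / [4] / [9];  common shape = (4, 3, 1, 1)

Row-insert the values π_1, π_2, … into P one at a time, bumping the leftmost entry strictly greater than the inserted value down to the next row. The recording tableau Q records, in position (i, j), the step at which that cell was added to P.
  Insert 3 (step 1): P = [3];  Q = [1]
  Insert 9 (step 2): P = [3, 9];  Q = [1, 2]
  Insert 5 (step 3): P = [3, 5] / [9];  Q = [1, 2] / [3]
  Insert 1 (step 4): P = [1, 5] / [3] / [9];  Q = [1, 2] / [3] / [4]
  Insert 2 (step 5): P = [1, 2] / [3, 5] / [9];  Q = [1, 2] / [3, 5] / [4]
  Insert 7 (step 6): P = [1, 2, 7] / [3, 5] / [9];  Q = [1, 2, 6] / [3, 5] / [4]
  Insert 6 (step 7): P = [1, 2, 6] / [3, 5, 7] / [9];  Q = [1, 2, 6] / [3, 5, 7] / [4]
  Insert 8 (step 8): P = [1, 2, 6, 8] / [3, 5, 7] / [9];  Q = [1, 2, 6, 8] / [3, 5, 7] / [4]
  Insert 4 (step 9): P = [1, 2, 4, 8] / [3, 5, 6] / [7] / [9];  Q = [1, 2, 6, 8] / [3, 5, 7] / [4] / [9]
Final shape: (4, 3, 1, 1).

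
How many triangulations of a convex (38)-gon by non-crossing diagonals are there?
C_36 = 11959798385860453492

These polygon triangulations are counted by the Catalan number C_n = (1/(n + 1)) · C(2n, n). For n = 36: C_36 = (1/37) · C(72, 36) = 442512540276836779204/37 = 11959798385860453492.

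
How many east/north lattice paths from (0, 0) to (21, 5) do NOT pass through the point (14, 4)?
Number of paths = 41300

Total paths from (0, 0) to (21, 5): C(26, 21) = 65780. Paths through (14, 4): (paths (0, 0) → (14, 4)) × (paths (14, 4) → (21, 5)) = C(18, 14) · C(8, 7) = 3060 · 8 = 24480. Avoidance count = 65780 − 24480 = 41300.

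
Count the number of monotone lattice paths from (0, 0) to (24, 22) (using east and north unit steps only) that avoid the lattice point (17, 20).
Number of paths = 7317777840390

Total paths from (0, 0) to (24, 22): C(46, 24) = 7890371113950. Paths through (17, 20): (paths (0, 0) → (17, 20)) × (paths (17, 20) → (24, 22)) = C(37, 17) · C(9, 7) = 15905368710 · 36 = 572593273560. Avoidance count = 7890371113950 − 572593273560 = 7317777840390.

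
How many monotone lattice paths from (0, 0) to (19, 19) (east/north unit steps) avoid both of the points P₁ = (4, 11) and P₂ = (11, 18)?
Number of paths = 34406771700

Inclusion–exclusion. Total paths: C(38, 19) = 35345263800. Through P₁: C(15, 4)·C(23, 15) = 669278610. Through P₂: C(29, 11)·C(9, 8) = 311375610. Since P₁ is strictly southwest of P₂, a monotone path through both must visit P₁ then P₂; paths through both = C(15, 4)·C(14, 7)·C(9, 8) = 42162120. Avoid both = 35345263800 − 669278610 − 311375610 + 42162120 = 34406771700.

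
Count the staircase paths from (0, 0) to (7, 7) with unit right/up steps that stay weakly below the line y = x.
C_7 = 429

These NE paths below the diagonal are counted by the Catalan number C_n = (1/(n + 1)) · C(2n, n). For n = 7: C_7 = (1/8) · C(14, 7) = 3432/8 = 429.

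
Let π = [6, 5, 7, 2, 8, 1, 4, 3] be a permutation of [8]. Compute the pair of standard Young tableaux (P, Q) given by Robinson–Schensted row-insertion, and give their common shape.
P = [1, 3, 8] / [2, 4] / [5, 7] / [6];  Q = [1, 3, 5] / [2, 7] / [4, 8] / [6];  common shape = (3, 2, 2, 1)

Row-insert the values π_1, π_2, … into P one at a time, bumping the leftmost entry strictly greater than the inserted value down to the next row. The recording tableau Q records, in position (i, j), the step at which that cell was added to P.
  Insert 6 (step 1): P = [6];  Q = [1]
  Insert 5 (step 2): P = [5] / [6];  Q = [1] / [2]
  Insert 7 (step 3): P = [5, 7] / [6];  Q = [1, 3] / [2]
  Insert 2 (step 4): P = [2, 7] / [5] / [6];  Q = [1, 3] / [2] / [4]
  Insert 8 (step 5): P = [2, 7, 8] / [5] / [6];  Q = [1, 3, 5] / [2] / [4]
  Insert 1 (step 6): P = [1, 7, 8] / [2] / [5] / [6];  Q = [1, 3, 5] / [2] / [4] / [6]
  Insert 4 (step 7): P = [1, 4, 8] / [2, 7] / [5] / [6];  Q = [1, 3, 5] / [2, 7] / [4] / [6]
  Insert 3 (step 8): P = [1, 3, 8] / [2, 4] / [5, 7] / [6];  Q = [1, 3, 5] / [2, 7] / [4, 8] / [6]
Final shape: (3, 2, 2, 1).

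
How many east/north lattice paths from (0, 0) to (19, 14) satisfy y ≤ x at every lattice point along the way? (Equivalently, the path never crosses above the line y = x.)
Number of paths = 245642760

By the reflection principle (André's argument), the number of monotone paths to (19, 14) with n ≤ m that never go above y = x is C(33, 19) − C(33, 20) = 818809200 − 573166440 = 245642760.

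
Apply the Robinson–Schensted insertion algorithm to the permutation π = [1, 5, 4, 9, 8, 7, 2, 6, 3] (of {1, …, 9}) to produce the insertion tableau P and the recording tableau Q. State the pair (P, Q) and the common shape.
P = [1, 2, 3] / [4, 6] / [5, 7] / [8] / [9];  Q = [1, 2, 4] / [3, 5] / [6, 8] / [7] / [9];  common shape = (3, 2, 2, 1, 1)

Row-insert the values π_1, π_2, … into P one at a time, bumping the leftmost entry strictly greater than the inserted value down to the next row. The recording tableau Q records, in position (i, j), the step at which that cell was added to P.
  Insert 1 (step 1): P = [1];  Q = [1]
  Insert 5 (step 2): P = [1, 5];  Q = [1, 2]
  Insert 4 (step 3): P = [1, 4] / [5];  Q = [1, 2] / [3]
  Insert 9 (step 4): P = [1, 4, 9] / [5];  Q = [1, 2, 4] / [3]
  Insert 8 (step 5): P = [1, 4, 8] / [5, 9];  Q = [1, 2, 4] / [3, 5]
  Insert 7 (step 6): P = [1, 4, 7] / [5, 8] / [9];  Q = [1, 2, 4] / [3, 5] / [6]
  Insert 2 (step 7): P = [1, 2, 7] / [4, 8] / [5] / [9];  Q = [1, 2, 4] / [3, 5] / [6] / [7]
  Insert 6 (step 8): P = [1, 2, 6] / [4, 7] / [5, 8] / [9];  Q = [1, 2, 4] / [3, 5] / [6, 8] / [7]
  Insert 3 (step 9): P = [1, 2, 3] / [4, 6] / [5, 7] / [8] / [9];  Q = [1, 2, 4] / [3, 5] / [6, 8] / [7] / [9]
Final shape: (3, 2, 2, 1, 1).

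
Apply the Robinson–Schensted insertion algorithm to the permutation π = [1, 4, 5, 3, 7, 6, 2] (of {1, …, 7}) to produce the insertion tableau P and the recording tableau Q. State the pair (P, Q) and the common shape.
P = [1, 2, 5, 6] / [3, 7] / [4];  Q = [1, 2, 3, 5] / [4, 6] / [7];  common shape = (4, 2, 1)

Row-insert the values π_1, π_2, … into P one at a time, bumping the leftmost entry strictly greater than the inserted value down to the next row. The recording tableau Q records, in position (i, j), the step at which that cell was added to P.
  Insert 1 (step 1): P = [1];  Q = [1]
  Insert 4 (step 2): P = [1, 4];  Q = [1, 2]
  Insert 5 (step 3): P = [1, 4, 5];  Q = [1, 2, 3]
  Insert 3 (step 4): P = [1, 3, 5] / [4];  Q = [1, 2, 3] / [4]
  Insert 7 (step 5): P = [1, 3, 5, 7] / [4];  Q = [1, 2, 3, 5] / [4]
  Insert 6 (step 6): P = [1, 3, 5, 6] / [4, 7];  Q = [1, 2, 3, 5] / [4, 6]
  Insert 2 (step 7): P = [1, 2, 5, 6] / [3, 7] / [4];  Q = [1, 2, 3, 5] / [4, 6] / [7]
Final shape: (4, 2, 1).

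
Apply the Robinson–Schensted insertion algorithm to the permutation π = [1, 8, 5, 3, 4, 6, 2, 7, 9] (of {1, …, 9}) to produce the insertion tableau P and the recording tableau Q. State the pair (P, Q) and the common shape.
P = [1, 2, 4, 6, 7, 9] / [3] / [5] / [8];  Q = [1, 2, 5, 6, 8, 9] / [3] / [4] / [7];  common shape = (6, 1, 1, 1)

Row-insert the values π_1, π_2, … into P one at a time, bumping the leftmost entry strictly greater than the inserted value down to the next row. The recording tableau Q records, in position (i, j), the step at which that cell was added to P.
  Insert 1 (step 1): P = [1];  Q = [1]
  Insert 8 (step 2): P = [1, 8];  Q = [1, 2]
  Insert 5 (step 3): P = [1, 5] / [8];  Q = [1, 2] / [3]
  Insert 3 (step 4): P = [1, 3] / [5] / [8];  Q = [1, 2] / [3] / [4]
  Insert 4 (step 5): P = [1, 3, 4] / [5] / [8];  Q = [1, 2, 5] / [3] / [4]
  Insert 6 (step 6): P = [1, 3, 4, 6] / [5] / [8];  Q = [1, 2, 5, 6] / [3] / [4]
  Insert 2 (step 7): P = [1, 2, 4, 6] / [3] / [5] / [8];  Q = [1, 2, 5, 6] / [3] / [4] / [7]
  Insert 7 (step 8): P = [1, 2, 4, 6, 7] / [3] / [5] / [8];  Q = [1, 2, 5, 6, 8] / [3] / [4] / [7]
  Insert 9 (step 9): P = [1, 2, 4, 6, 7, 9] / [3] / [5] / [8];  Q = [1, 2, 5, 6, 8, 9] / [3] / [4] / [7]
Final shape: (6, 1, 1, 1).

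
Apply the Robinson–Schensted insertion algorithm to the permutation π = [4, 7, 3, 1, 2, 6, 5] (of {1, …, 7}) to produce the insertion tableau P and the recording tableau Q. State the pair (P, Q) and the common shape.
P = [1, 2, 5] / [3, 6] / [4, 7];  Q = [1, 2, 6] / [3, 5] / [4, 7];  common shape = (3, 2, 2)

Row-insert the values π_1, π_2, … into P one at a time, bumping the leftmost entry strictly greater than the inserted value down to the next row. The recording tableau Q records, in position (i, j), the step at which that cell was added to P.
  Insert 4 (step 1): P = [4];  Q = [1]
  Insert 7 (step 2): P = [4, 7];  Q = [1, 2]
  Insert 3 (step 3): P = [3, 7] / [4];  Q = [1, 2] / [3]
  Insert 1 (step 4): P = [1, 7] / [3] / [4];  Q = [1, 2] / [3] / [4]
  Insert 2 (step 5): P = [1, 2] / [3, 7] / [4];  Q = [1, 2] / [3, 5] / [4]
  Insert 6 (step 6): P = [1, 2, 6] / [3, 7] / [4];  Q = [1, 2, 6] / [3, 5] / [4]
  Insert 5 (step 7): P = [1, 2, 5] / [3, 6] / [4, 7];  Q = [1, 2, 6] / [3, 5] / [4, 7]
Final shape: (3, 2, 2).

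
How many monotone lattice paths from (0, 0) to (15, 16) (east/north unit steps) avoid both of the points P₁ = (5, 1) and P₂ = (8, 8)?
Number of paths = 202742385

Inclusion–exclusion. Total paths: C(31, 15) = 300540195. Through P₁: C(6, 5)·C(25, 10) = 19612560. Through P₂: C(16, 8)·C(15, 7) = 82818450. Since P₁ is strictly southwest of P₂, a monotone path through both must visit P₁ then P₂; paths through both = C(6, 5)·C(10, 3)·C(15, 7) = 4633200. Avoid both = 300540195 − 19612560 − 82818450 + 4633200 = 202742385.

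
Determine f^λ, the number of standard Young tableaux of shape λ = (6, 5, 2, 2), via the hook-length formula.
# SYT of shape (6, 5, 2, 2) = 100100

Hook-length formula: f^λ = n! / Π hook(c), product over all cells c of the Young diagram. For λ = (6, 5, 2, 2), n = 15 boxes. Hook lengths by row (left-to-right, top-to-bottom): [9, 8, 5, 4, 3, 1]; [7, 6, 3, 2, 1]; [3, 2]; [2, 1]. Product of hooks = 13063680. So f^λ = 15! / 13063680 = 1307674368000 / 13063680 = 100100.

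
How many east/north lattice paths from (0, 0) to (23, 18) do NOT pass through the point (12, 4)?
Number of paths = 194000172600

Total paths from (0, 0) to (23, 18): C(41, 23) = 202112640600. Paths through (12, 4): (paths (0, 0) → (12, 4)) × (paths (12, 4) → (23, 18)) = C(16, 12) · C(25, 11) = 1820 · 4457400 = 8112468000. Avoidance count = 202112640600 − 8112468000 = 194000172600.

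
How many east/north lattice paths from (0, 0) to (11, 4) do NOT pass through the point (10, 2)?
Number of paths = 1167

Total paths from (0, 0) to (11, 4): C(15, 11) = 1365. Paths through (10, 2): (paths (0, 0) → (10, 2)) × (paths (10, 2) → (11, 4)) = C(12, 10) · C(3, 1) = 66 · 3 = 198. Avoidance count = 1365 − 198 = 1167.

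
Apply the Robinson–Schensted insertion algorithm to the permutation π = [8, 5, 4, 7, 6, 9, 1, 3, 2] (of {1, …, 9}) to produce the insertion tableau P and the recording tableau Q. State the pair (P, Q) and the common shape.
P = [1, 2, 9] / [3, 6] / [4, 7] / [5] / [8];  Q = [1, 4, 6] / [2, 5] / [3, 8] / [7] / [9];  common shape = (3, 2, 2, 1, 1)

Row-insert the values π_1, π_2, … into P one at a time, bumping the leftmost entry strictly greater than the inserted value down to the next row. The recording tableau Q records, in position (i, j), the step at which that cell was added to P.
  Insert 8 (step 1): P = [8];  Q = [1]
  Insert 5 (step 2): P = [5] / [8];  Q = [1] / [2]
  Insert 4 (step 3): P = [4] / [5] / [8];  Q = [1] / [2] / [3]
  Insert 7 (step 4): P = [4, 7] / [5] / [8];  Q = [1, 4] / [2] / [3]
  Insert 6 (step 5): P = [4, 6] / [5, 7] / [8];  Q = [1, 4] / [2, 5] / [3]
  Insert 9 (step 6): P = [4, 6, 9] / [5, 7] / [8];  Q = [1, 4, 6] / [2, 5] / [3]
  Insert 1 (step 7): P = [1, 6, 9] / [4, 7] / [5] / [8];  Q = [1, 4, 6] / [2, 5] / [3] / [7]
  Insert 3 (step 8): P = [1, 3, 9] / [4, 6] / [5, 7] / [8];  Q = [1, 4, 6] / [2, 5] / [3, 8] / [7]
  Insert 2 (step 9): P = [1, 2, 9] / [3, 6] / [4, 7] / [5] / [8];  Q = [1, 4, 6] / [2, 5] / [3, 8] / [7] / [9]
Final shape: (3, 2, 2, 1, 1).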